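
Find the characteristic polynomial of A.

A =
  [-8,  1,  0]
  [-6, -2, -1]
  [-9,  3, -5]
x^3 + 15*x^2 + 75*x + 125

Expanding det(x·I − A) (e.g. by cofactor expansion or by noting that A is similar to its Jordan form J, which has the same characteristic polynomial as A) gives
  χ_A(x) = x^3 + 15*x^2 + 75*x + 125
which factors as (x + 5)^3. The eigenvalues (with algebraic multiplicities) are λ = -5 with multiplicity 3.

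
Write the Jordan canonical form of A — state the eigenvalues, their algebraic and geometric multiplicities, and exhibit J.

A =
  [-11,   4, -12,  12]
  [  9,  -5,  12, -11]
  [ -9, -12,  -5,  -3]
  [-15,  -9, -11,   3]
J_3(-5) ⊕ J_1(-3)

The characteristic polynomial is
  det(x·I − A) = x^4 + 18*x^3 + 120*x^2 + 350*x + 375 = (x + 3)*(x + 5)^3

Eigenvalues and multiplicities (the geometric multiplicity of λ is n − rank(A − λI), which equals the number of Jordan blocks for λ):
  λ = -5: algebraic multiplicity = 3, geometric multiplicity = 1
  λ = -3: algebraic multiplicity = 1, geometric multiplicity = 1

Determining the block sizes for each eigenvalue:
  λ = -5: one block (gm = 1), so the single block has size am = 3 → block sizes [3]
  λ = -3: one block (gm = 1), so the single block has size am = 1 → block sizes [1]

Assembling the blocks gives a Jordan form
J =
  [-5,  1,  0,  0]
  [ 0, -5,  1,  0]
  [ 0,  0, -5,  0]
  [ 0,  0,  0, -3]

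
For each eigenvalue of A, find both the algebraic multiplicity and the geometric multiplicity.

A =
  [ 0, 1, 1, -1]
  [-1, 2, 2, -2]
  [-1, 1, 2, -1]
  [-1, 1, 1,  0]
λ = 1: alg = 4, geom = 2

Step 1 — factor the characteristic polynomial to read off the algebraic multiplicities:
  χ_A(x) = (x - 1)^4

Step 2 — compute geometric multiplicities via the rank-nullity identity g(λ) = n − rank(A − λI):
  rank(A − (1)·I) = 2, so dim ker(A − (1)·I) = n − 2 = 2

Summary:
  λ = 1: algebraic multiplicity = 4, geometric multiplicity = 2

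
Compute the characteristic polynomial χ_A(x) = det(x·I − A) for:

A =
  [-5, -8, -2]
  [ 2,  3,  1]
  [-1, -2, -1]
x^3 + 3*x^2 + 3*x + 1

Expanding det(x·I − A) (e.g. by cofactor expansion or by noting that A is similar to its Jordan form J, which has the same characteristic polynomial as A) gives
  χ_A(x) = x^3 + 3*x^2 + 3*x + 1
which factors as (x + 1)^3. The eigenvalues (with algebraic multiplicities) are λ = -1 with multiplicity 3.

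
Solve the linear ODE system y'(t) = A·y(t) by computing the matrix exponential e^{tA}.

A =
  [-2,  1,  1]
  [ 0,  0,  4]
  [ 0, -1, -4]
e^{tA} =
  [exp(-2*t), t^2*exp(-2*t)/2 + t*exp(-2*t), t^2*exp(-2*t) + t*exp(-2*t)]
  [0, 2*t*exp(-2*t) + exp(-2*t), 4*t*exp(-2*t)]
  [0, -t*exp(-2*t), -2*t*exp(-2*t) + exp(-2*t)]

Strategy: write A = P · J · P⁻¹ where J is a Jordan canonical form, so e^{tA} = P · e^{tJ} · P⁻¹, and e^{tJ} can be computed block-by-block.

A has Jordan form
J =
  [-2,  1,  0]
  [ 0, -2,  1]
  [ 0,  0, -2]
(up to reordering of blocks).

Per-block formulas:
  For a 3×3 Jordan block J_3(-2): exp(t · J_3(-2)) = e^(-2t)·(I + t·N + (t^2/2)·N^2), where N is the 3×3 nilpotent shift.

After assembling e^{tJ} and conjugating by P, we get:

e^{tA} =
  [exp(-2*t), t^2*exp(-2*t)/2 + t*exp(-2*t), t^2*exp(-2*t) + t*exp(-2*t)]
  [0, 2*t*exp(-2*t) + exp(-2*t), 4*t*exp(-2*t)]
  [0, -t*exp(-2*t), -2*t*exp(-2*t) + exp(-2*t)]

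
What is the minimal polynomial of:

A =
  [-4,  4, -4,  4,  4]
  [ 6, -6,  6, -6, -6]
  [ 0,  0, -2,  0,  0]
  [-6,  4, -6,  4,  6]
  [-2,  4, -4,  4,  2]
x^2 + 2*x

The characteristic polynomial is χ_A(x) = x^2*(x + 2)^3, so the eigenvalues are known. The minimal polynomial is
  m_A(x) = Π_λ (x − λ)^{k_λ}
where k_λ is the size of the *largest* Jordan block for λ (equivalently, the smallest k with (A − λI)^k v = 0 for every generalised eigenvector v of λ).

  λ = -2: largest Jordan block has size 1, contributing (x + 2)
  λ = 0: largest Jordan block has size 1, contributing (x − 0)

So m_A(x) = x*(x + 2) = x^2 + 2*x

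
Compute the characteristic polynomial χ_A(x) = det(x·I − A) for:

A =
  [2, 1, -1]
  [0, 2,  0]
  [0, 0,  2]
x^3 - 6*x^2 + 12*x - 8

Expanding det(x·I − A) (e.g. by cofactor expansion or by noting that A is similar to its Jordan form J, which has the same characteristic polynomial as A) gives
  χ_A(x) = x^3 - 6*x^2 + 12*x - 8
which factors as (x - 2)^3. The eigenvalues (with algebraic multiplicities) are λ = 2 with multiplicity 3.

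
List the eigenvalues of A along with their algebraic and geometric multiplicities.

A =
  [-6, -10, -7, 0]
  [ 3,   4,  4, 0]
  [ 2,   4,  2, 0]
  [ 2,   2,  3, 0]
λ = 0: alg = 4, geom = 2

Step 1 — factor the characteristic polynomial to read off the algebraic multiplicities:
  χ_A(x) = x^4

Step 2 — compute geometric multiplicities via the rank-nullity identity g(λ) = n − rank(A − λI):
  rank(A − (0)·I) = 2, so dim ker(A − (0)·I) = n − 2 = 2

Summary:
  λ = 0: algebraic multiplicity = 4, geometric multiplicity = 2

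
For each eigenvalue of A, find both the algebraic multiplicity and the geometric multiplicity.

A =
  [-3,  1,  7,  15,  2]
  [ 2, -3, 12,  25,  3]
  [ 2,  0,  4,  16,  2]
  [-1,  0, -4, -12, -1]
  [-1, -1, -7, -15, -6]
λ = -4: alg = 5, geom = 2

Step 1 — factor the characteristic polynomial to read off the algebraic multiplicities:
  χ_A(x) = (x + 4)^5

Step 2 — compute geometric multiplicities via the rank-nullity identity g(λ) = n − rank(A − λI):
  rank(A − (-4)·I) = 3, so dim ker(A − (-4)·I) = n − 3 = 2

Summary:
  λ = -4: algebraic multiplicity = 5, geometric multiplicity = 2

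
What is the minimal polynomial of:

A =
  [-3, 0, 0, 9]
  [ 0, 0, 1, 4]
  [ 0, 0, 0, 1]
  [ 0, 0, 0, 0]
x^4 + 3*x^3

The characteristic polynomial is χ_A(x) = x^3*(x + 3), so the eigenvalues are known. The minimal polynomial is
  m_A(x) = Π_λ (x − λ)^{k_λ}
where k_λ is the size of the *largest* Jordan block for λ (equivalently, the smallest k with (A − λI)^k v = 0 for every generalised eigenvector v of λ).

  λ = -3: largest Jordan block has size 1, contributing (x + 3)
  λ = 0: largest Jordan block has size 3, contributing (x − 0)^3

So m_A(x) = x^3*(x + 3) = x^4 + 3*x^3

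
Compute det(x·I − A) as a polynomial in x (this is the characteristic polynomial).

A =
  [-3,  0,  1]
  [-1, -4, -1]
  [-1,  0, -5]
x^3 + 12*x^2 + 48*x + 64

Expanding det(x·I − A) (e.g. by cofactor expansion or by noting that A is similar to its Jordan form J, which has the same characteristic polynomial as A) gives
  χ_A(x) = x^3 + 12*x^2 + 48*x + 64
which factors as (x + 4)^3. The eigenvalues (with algebraic multiplicities) are λ = -4 with multiplicity 3.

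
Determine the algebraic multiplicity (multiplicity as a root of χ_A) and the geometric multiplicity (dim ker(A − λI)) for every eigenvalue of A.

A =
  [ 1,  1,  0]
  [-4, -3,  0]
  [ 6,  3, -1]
λ = -1: alg = 3, geom = 2

Step 1 — factor the characteristic polynomial to read off the algebraic multiplicities:
  χ_A(x) = (x + 1)^3

Step 2 — compute geometric multiplicities via the rank-nullity identity g(λ) = n − rank(A − λI):
  rank(A − (-1)·I) = 1, so dim ker(A − (-1)·I) = n − 1 = 2

Summary:
  λ = -1: algebraic multiplicity = 3, geometric multiplicity = 2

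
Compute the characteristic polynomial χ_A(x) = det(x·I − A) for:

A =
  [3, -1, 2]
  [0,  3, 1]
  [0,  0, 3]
x^3 - 9*x^2 + 27*x - 27

Expanding det(x·I − A) (e.g. by cofactor expansion or by noting that A is similar to its Jordan form J, which has the same characteristic polynomial as A) gives
  χ_A(x) = x^3 - 9*x^2 + 27*x - 27
which factors as (x - 3)^3. The eigenvalues (with algebraic multiplicities) are λ = 3 with multiplicity 3.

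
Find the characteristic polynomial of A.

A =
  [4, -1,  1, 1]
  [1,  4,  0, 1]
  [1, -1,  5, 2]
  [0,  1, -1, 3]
x^4 - 16*x^3 + 96*x^2 - 256*x + 256

Expanding det(x·I − A) (e.g. by cofactor expansion or by noting that A is similar to its Jordan form J, which has the same characteristic polynomial as A) gives
  χ_A(x) = x^4 - 16*x^3 + 96*x^2 - 256*x + 256
which factors as (x - 4)^4. The eigenvalues (with algebraic multiplicities) are λ = 4 with multiplicity 4.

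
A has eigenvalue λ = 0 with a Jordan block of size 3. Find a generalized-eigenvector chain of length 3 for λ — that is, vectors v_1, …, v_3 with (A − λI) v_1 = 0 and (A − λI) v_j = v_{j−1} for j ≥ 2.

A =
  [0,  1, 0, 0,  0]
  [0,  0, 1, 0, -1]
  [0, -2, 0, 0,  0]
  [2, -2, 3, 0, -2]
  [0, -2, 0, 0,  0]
A Jordan chain for λ = 0 of length 3:
v_1 = (1, 0, -2, -2, -2)ᵀ
v_2 = (0, 1, 0, 3, 0)ᵀ
v_3 = (0, 0, 1, 0, 0)ᵀ

Let N = A − (0)·I. We want v_3 with N^3 v_3 = 0 but N^2 v_3 ≠ 0; then v_{j-1} := N · v_j for j = 3, …, 2.

Pick v_3 = (0, 0, 1, 0, 0)ᵀ.
Then v_2 = N · v_3 = (0, 1, 0, 3, 0)ᵀ.
Then v_1 = N · v_2 = (1, 0, -2, -2, -2)ᵀ.

Sanity check: (A − (0)·I) v_1 = (0, 0, 0, 0, 0)ᵀ = 0. ✓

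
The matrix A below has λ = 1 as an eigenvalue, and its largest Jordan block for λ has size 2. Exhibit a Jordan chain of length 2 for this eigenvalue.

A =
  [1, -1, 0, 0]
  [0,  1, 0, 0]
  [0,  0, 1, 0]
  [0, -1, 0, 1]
A Jordan chain for λ = 1 of length 2:
v_1 = (-1, 0, 0, -1)ᵀ
v_2 = (0, 1, 0, 0)ᵀ

Let N = A − (1)·I. We want v_2 with N^2 v_2 = 0 but N^1 v_2 ≠ 0; then v_{j-1} := N · v_j for j = 2, …, 2.

Pick v_2 = (0, 1, 0, 0)ᵀ.
Then v_1 = N · v_2 = (-1, 0, 0, -1)ᵀ.

Sanity check: (A − (1)·I) v_1 = (0, 0, 0, 0)ᵀ = 0. ✓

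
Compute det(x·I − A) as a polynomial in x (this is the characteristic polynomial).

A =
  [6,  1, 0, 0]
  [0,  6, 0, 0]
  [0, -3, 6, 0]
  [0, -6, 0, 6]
x^4 - 24*x^3 + 216*x^2 - 864*x + 1296

Expanding det(x·I − A) (e.g. by cofactor expansion or by noting that A is similar to its Jordan form J, which has the same characteristic polynomial as A) gives
  χ_A(x) = x^4 - 24*x^3 + 216*x^2 - 864*x + 1296
which factors as (x - 6)^4. The eigenvalues (with algebraic multiplicities) are λ = 6 with multiplicity 4.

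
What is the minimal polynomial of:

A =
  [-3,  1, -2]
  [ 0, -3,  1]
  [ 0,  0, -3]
x^3 + 9*x^2 + 27*x + 27

The characteristic polynomial is χ_A(x) = (x + 3)^3, so the eigenvalues are known. The minimal polynomial is
  m_A(x) = Π_λ (x − λ)^{k_λ}
where k_λ is the size of the *largest* Jordan block for λ (equivalently, the smallest k with (A − λI)^k v = 0 for every generalised eigenvector v of λ).

  λ = -3: largest Jordan block has size 3, contributing (x + 3)^3

So m_A(x) = (x + 3)^3 = x^3 + 9*x^2 + 27*x + 27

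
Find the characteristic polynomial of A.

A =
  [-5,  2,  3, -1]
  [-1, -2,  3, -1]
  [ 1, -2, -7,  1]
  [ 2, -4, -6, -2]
x^4 + 16*x^3 + 96*x^2 + 256*x + 256

Expanding det(x·I − A) (e.g. by cofactor expansion or by noting that A is similar to its Jordan form J, which has the same characteristic polynomial as A) gives
  χ_A(x) = x^4 + 16*x^3 + 96*x^2 + 256*x + 256
which factors as (x + 4)^4. The eigenvalues (with algebraic multiplicities) are λ = -4 with multiplicity 4.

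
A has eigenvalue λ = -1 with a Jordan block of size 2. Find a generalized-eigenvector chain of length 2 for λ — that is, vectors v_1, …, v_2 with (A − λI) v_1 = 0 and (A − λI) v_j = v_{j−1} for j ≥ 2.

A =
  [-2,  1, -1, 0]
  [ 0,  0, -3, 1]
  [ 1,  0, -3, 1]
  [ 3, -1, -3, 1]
A Jordan chain for λ = -1 of length 2:
v_1 = (-1, 0, 1, 3)ᵀ
v_2 = (1, 0, 0, 0)ᵀ

Let N = A − (-1)·I. We want v_2 with N^2 v_2 = 0 but N^1 v_2 ≠ 0; then v_{j-1} := N · v_j for j = 2, …, 2.

Pick v_2 = (1, 0, 0, 0)ᵀ.
Then v_1 = N · v_2 = (-1, 0, 1, 3)ᵀ.

Sanity check: (A − (-1)·I) v_1 = (0, 0, 0, 0)ᵀ = 0. ✓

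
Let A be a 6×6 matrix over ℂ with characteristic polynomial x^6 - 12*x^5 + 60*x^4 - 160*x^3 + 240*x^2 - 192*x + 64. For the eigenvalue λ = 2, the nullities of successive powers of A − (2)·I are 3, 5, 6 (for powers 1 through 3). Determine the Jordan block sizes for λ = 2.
Block sizes for λ = 2: [3, 2, 1]

From the dimensions of kernels of powers, the number of Jordan blocks of size at least j is d_j − d_{j−1} where d_j = dim ker(N^j) (with d_0 = 0). Computing the differences gives [3, 2, 1].
The number of blocks of size exactly k is (#blocks of size ≥ k) − (#blocks of size ≥ k + 1), so the partition is: 1 block(s) of size 1, 1 block(s) of size 2, 1 block(s) of size 3.
In nonincreasing order the block sizes are [3, 2, 1].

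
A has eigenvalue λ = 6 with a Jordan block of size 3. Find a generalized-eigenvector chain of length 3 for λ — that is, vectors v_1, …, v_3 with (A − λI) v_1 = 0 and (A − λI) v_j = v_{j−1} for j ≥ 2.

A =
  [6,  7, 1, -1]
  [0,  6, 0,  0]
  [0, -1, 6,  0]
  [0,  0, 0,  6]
A Jordan chain for λ = 6 of length 3:
v_1 = (-1, 0, 0, 0)ᵀ
v_2 = (7, 0, -1, 0)ᵀ
v_3 = (0, 1, 0, 0)ᵀ

Let N = A − (6)·I. We want v_3 with N^3 v_3 = 0 but N^2 v_3 ≠ 0; then v_{j-1} := N · v_j for j = 3, …, 2.

Pick v_3 = (0, 1, 0, 0)ᵀ.
Then v_2 = N · v_3 = (7, 0, -1, 0)ᵀ.
Then v_1 = N · v_2 = (-1, 0, 0, 0)ᵀ.

Sanity check: (A − (6)·I) v_1 = (0, 0, 0, 0)ᵀ = 0. ✓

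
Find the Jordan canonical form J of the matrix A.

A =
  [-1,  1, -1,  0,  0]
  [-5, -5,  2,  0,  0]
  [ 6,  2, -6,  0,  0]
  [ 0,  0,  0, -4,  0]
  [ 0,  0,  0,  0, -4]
J_3(-4) ⊕ J_1(-4) ⊕ J_1(-4)

The characteristic polynomial is
  det(x·I − A) = x^5 + 20*x^4 + 160*x^3 + 640*x^2 + 1280*x + 1024 = (x + 4)^5

Eigenvalues and multiplicities (the geometric multiplicity of λ is n − rank(A − λI), which equals the number of Jordan blocks for λ):
  λ = -4: algebraic multiplicity = 5, geometric multiplicity = 3

Determining the block sizes for each eigenvalue:
  λ = -4: with am = 5 and gm = 3, the partition is not yet determined (e.g. several partitions of 5 into 3 parts exist). Let N = A − (-4)·I. Computing rank(N^1) = 2, rank(N^2) = 1, rank(N^3) = 0; the number of blocks of size ≥ j is rank(N^{j−1}) − rank(N^j), giving [3, 1, 1]. So we have 1 block(s) of size 3, 2 block(s) of size 1 → block sizes [3, 1, 1]

Assembling the blocks gives a Jordan form
J =
  [-4,  1,  0,  0,  0]
  [ 0, -4,  1,  0,  0]
  [ 0,  0, -4,  0,  0]
  [ 0,  0,  0, -4,  0]
  [ 0,  0,  0,  0, -4]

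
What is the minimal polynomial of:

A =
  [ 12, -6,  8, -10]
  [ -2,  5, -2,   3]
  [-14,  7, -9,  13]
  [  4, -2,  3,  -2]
x^4 - 6*x^3 + 12*x^2 - 8*x

The characteristic polynomial is χ_A(x) = x*(x - 2)^3, so the eigenvalues are known. The minimal polynomial is
  m_A(x) = Π_λ (x − λ)^{k_λ}
where k_λ is the size of the *largest* Jordan block for λ (equivalently, the smallest k with (A − λI)^k v = 0 for every generalised eigenvector v of λ).

  λ = 0: largest Jordan block has size 1, contributing (x − 0)
  λ = 2: largest Jordan block has size 3, contributing (x − 2)^3

So m_A(x) = x*(x - 2)^3 = x^4 - 6*x^3 + 12*x^2 - 8*x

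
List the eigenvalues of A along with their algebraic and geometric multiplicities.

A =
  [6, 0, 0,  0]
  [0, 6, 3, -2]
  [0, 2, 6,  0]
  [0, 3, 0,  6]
λ = 6: alg = 4, geom = 2

Step 1 — factor the characteristic polynomial to read off the algebraic multiplicities:
  χ_A(x) = (x - 6)^4

Step 2 — compute geometric multiplicities via the rank-nullity identity g(λ) = n − rank(A − λI):
  rank(A − (6)·I) = 2, so dim ker(A − (6)·I) = n − 2 = 2

Summary:
  λ = 6: algebraic multiplicity = 4, geometric multiplicity = 2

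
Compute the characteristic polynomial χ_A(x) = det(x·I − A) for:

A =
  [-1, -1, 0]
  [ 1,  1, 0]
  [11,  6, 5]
x^3 - 5*x^2

Expanding det(x·I − A) (e.g. by cofactor expansion or by noting that A is similar to its Jordan form J, which has the same characteristic polynomial as A) gives
  χ_A(x) = x^3 - 5*x^2
which factors as x^2*(x - 5). The eigenvalues (with algebraic multiplicities) are λ = 0 with multiplicity 2, λ = 5 with multiplicity 1.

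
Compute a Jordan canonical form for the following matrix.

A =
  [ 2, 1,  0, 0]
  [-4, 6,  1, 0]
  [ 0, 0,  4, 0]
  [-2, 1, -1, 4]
J_3(4) ⊕ J_1(4)

The characteristic polynomial is
  det(x·I − A) = x^4 - 16*x^3 + 96*x^2 - 256*x + 256 = (x - 4)^4

Eigenvalues and multiplicities (the geometric multiplicity of λ is n − rank(A − λI), which equals the number of Jordan blocks for λ):
  λ = 4: algebraic multiplicity = 4, geometric multiplicity = 2

Determining the block sizes for each eigenvalue:
  λ = 4: with am = 4 and gm = 2, the partition is not yet determined (e.g. several partitions of 4 into 2 parts exist). Let N = A − (4)·I. Computing rank(N^1) = 2, rank(N^2) = 1, rank(N^3) = 0; the number of blocks of size ≥ j is rank(N^{j−1}) − rank(N^j), giving [2, 1, 1]. So we have 1 block(s) of size 3, 1 block(s) of size 1 → block sizes [3, 1]

Assembling the blocks gives a Jordan form
J =
  [4, 1, 0, 0]
  [0, 4, 1, 0]
  [0, 0, 4, 0]
  [0, 0, 0, 4]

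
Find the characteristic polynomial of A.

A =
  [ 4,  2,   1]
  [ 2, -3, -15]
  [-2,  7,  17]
x^3 - 18*x^2 + 108*x - 216

Expanding det(x·I − A) (e.g. by cofactor expansion or by noting that A is similar to its Jordan form J, which has the same characteristic polynomial as A) gives
  χ_A(x) = x^3 - 18*x^2 + 108*x - 216
which factors as (x - 6)^3. The eigenvalues (with algebraic multiplicities) are λ = 6 with multiplicity 3.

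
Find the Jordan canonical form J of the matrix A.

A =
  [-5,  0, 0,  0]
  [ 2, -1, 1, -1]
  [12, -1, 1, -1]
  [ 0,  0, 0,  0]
J_1(-5) ⊕ J_2(0) ⊕ J_1(0)

The characteristic polynomial is
  det(x·I − A) = x^4 + 5*x^3 = x^3*(x + 5)

Eigenvalues and multiplicities (the geometric multiplicity of λ is n − rank(A − λI), which equals the number of Jordan blocks for λ):
  λ = -5: algebraic multiplicity = 1, geometric multiplicity = 1
  λ = 0: algebraic multiplicity = 3, geometric multiplicity = 2

Determining the block sizes for each eigenvalue:
  λ = -5: one block (gm = 1), so the single block has size am = 1 → block sizes [1]
  λ = 0: 2 blocks summing to 3 forces exactly one block of size 2 and the rest size 1 → block sizes [2, 1]

Assembling the blocks gives a Jordan form
J =
  [-5, 0, 0, 0]
  [ 0, 0, 1, 0]
  [ 0, 0, 0, 0]
  [ 0, 0, 0, 0]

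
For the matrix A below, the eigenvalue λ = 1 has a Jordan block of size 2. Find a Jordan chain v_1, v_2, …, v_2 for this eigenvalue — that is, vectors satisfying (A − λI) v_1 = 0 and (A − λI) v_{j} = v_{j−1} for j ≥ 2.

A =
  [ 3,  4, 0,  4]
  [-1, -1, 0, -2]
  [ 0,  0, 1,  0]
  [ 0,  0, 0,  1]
A Jordan chain for λ = 1 of length 2:
v_1 = (2, -1, 0, 0)ᵀ
v_2 = (1, 0, 0, 0)ᵀ

Let N = A − (1)·I. We want v_2 with N^2 v_2 = 0 but N^1 v_2 ≠ 0; then v_{j-1} := N · v_j for j = 2, …, 2.

Pick v_2 = (1, 0, 0, 0)ᵀ.
Then v_1 = N · v_2 = (2, -1, 0, 0)ᵀ.

Sanity check: (A − (1)·I) v_1 = (0, 0, 0, 0)ᵀ = 0. ✓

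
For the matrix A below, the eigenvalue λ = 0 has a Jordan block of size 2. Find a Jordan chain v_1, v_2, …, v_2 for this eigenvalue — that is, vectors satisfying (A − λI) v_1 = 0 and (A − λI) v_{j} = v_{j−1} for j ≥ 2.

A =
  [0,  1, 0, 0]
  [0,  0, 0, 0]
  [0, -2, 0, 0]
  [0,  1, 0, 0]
A Jordan chain for λ = 0 of length 2:
v_1 = (1, 0, -2, 1)ᵀ
v_2 = (0, 1, 0, 0)ᵀ

Let N = A − (0)·I. We want v_2 with N^2 v_2 = 0 but N^1 v_2 ≠ 0; then v_{j-1} := N · v_j for j = 2, …, 2.

Pick v_2 = (0, 1, 0, 0)ᵀ.
Then v_1 = N · v_2 = (1, 0, -2, 1)ᵀ.

Sanity check: (A − (0)·I) v_1 = (0, 0, 0, 0)ᵀ = 0. ✓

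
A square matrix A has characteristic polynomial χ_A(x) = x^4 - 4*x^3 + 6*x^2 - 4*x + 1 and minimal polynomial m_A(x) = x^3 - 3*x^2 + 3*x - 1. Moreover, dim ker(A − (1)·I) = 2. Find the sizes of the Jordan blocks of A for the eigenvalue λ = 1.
Block sizes for λ = 1: [3, 1]

Step 1 — from the characteristic polynomial, algebraic multiplicity of λ = 1 is 4. From dim ker(A − (1)·I) = 2, there are exactly 2 Jordan blocks for λ = 1.
Step 2 — from the minimal polynomial, the factor (x − 1)^3 tells us the largest block for λ = 1 has size 3.
Step 3 — with total size 4, 2 blocks, and largest block 3, the block sizes (in nonincreasing order) are [3, 1].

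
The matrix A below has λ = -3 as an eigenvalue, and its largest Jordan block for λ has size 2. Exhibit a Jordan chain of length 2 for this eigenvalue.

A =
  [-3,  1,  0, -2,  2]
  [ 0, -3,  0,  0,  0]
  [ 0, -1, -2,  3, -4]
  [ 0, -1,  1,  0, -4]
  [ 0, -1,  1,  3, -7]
A Jordan chain for λ = -3 of length 2:
v_1 = (1, 0, -1, -1, -1)ᵀ
v_2 = (0, 1, 0, 0, 0)ᵀ

Let N = A − (-3)·I. We want v_2 with N^2 v_2 = 0 but N^1 v_2 ≠ 0; then v_{j-1} := N · v_j for j = 2, …, 2.

Pick v_2 = (0, 1, 0, 0, 0)ᵀ.
Then v_1 = N · v_2 = (1, 0, -1, -1, -1)ᵀ.

Sanity check: (A − (-3)·I) v_1 = (0, 0, 0, 0, 0)ᵀ = 0. ✓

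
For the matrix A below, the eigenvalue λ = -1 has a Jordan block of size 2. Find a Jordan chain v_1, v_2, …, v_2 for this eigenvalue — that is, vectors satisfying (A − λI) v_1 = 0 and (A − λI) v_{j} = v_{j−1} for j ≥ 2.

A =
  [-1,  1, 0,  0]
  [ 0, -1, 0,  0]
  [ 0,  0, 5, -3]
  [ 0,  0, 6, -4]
A Jordan chain for λ = -1 of length 2:
v_1 = (1, 0, 0, 0)ᵀ
v_2 = (0, 1, 0, 0)ᵀ

Let N = A − (-1)·I. We want v_2 with N^2 v_2 = 0 but N^1 v_2 ≠ 0; then v_{j-1} := N · v_j for j = 2, …, 2.

Pick v_2 = (0, 1, 0, 0)ᵀ.
Then v_1 = N · v_2 = (1, 0, 0, 0)ᵀ.

Sanity check: (A − (-1)·I) v_1 = (0, 0, 0, 0)ᵀ = 0. ✓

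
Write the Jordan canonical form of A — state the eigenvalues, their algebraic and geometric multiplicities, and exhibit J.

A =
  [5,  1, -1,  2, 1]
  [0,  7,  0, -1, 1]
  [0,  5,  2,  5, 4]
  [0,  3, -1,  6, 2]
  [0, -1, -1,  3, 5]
J_3(5) ⊕ J_1(5) ⊕ J_1(5)

The characteristic polynomial is
  det(x·I − A) = x^5 - 25*x^4 + 250*x^3 - 1250*x^2 + 3125*x - 3125 = (x - 5)^5

Eigenvalues and multiplicities (the geometric multiplicity of λ is n − rank(A − λI), which equals the number of Jordan blocks for λ):
  λ = 5: algebraic multiplicity = 5, geometric multiplicity = 3

Determining the block sizes for each eigenvalue:
  λ = 5: with am = 5 and gm = 3, the partition is not yet determined (e.g. several partitions of 5 into 3 parts exist). Let N = A − (5)·I. Computing rank(N^1) = 2, rank(N^2) = 1, rank(N^3) = 0; the number of blocks of size ≥ j is rank(N^{j−1}) − rank(N^j), giving [3, 1, 1]. So we have 1 block(s) of size 3, 2 block(s) of size 1 → block sizes [3, 1, 1]

Assembling the blocks gives a Jordan form
J =
  [5, 1, 0, 0, 0]
  [0, 5, 1, 0, 0]
  [0, 0, 5, 0, 0]
  [0, 0, 0, 5, 0]
  [0, 0, 0, 0, 5]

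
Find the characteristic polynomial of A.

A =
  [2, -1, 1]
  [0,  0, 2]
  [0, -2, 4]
x^3 - 6*x^2 + 12*x - 8

Expanding det(x·I − A) (e.g. by cofactor expansion or by noting that A is similar to its Jordan form J, which has the same characteristic polynomial as A) gives
  χ_A(x) = x^3 - 6*x^2 + 12*x - 8
which factors as (x - 2)^3. The eigenvalues (with algebraic multiplicities) are λ = 2 with multiplicity 3.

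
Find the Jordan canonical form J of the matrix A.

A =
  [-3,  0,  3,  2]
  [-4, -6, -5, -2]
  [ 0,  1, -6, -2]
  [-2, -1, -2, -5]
J_3(-5) ⊕ J_1(-5)

The characteristic polynomial is
  det(x·I − A) = x^4 + 20*x^3 + 150*x^2 + 500*x + 625 = (x + 5)^4

Eigenvalues and multiplicities (the geometric multiplicity of λ is n − rank(A − λI), which equals the number of Jordan blocks for λ):
  λ = -5: algebraic multiplicity = 4, geometric multiplicity = 2

Determining the block sizes for each eigenvalue:
  λ = -5: with am = 4 and gm = 2, the partition is not yet determined (e.g. several partitions of 4 into 2 parts exist). Let N = A − (-5)·I. Computing rank(N^1) = 2, rank(N^2) = 1, rank(N^3) = 0; the number of blocks of size ≥ j is rank(N^{j−1}) − rank(N^j), giving [2, 1, 1]. So we have 1 block(s) of size 3, 1 block(s) of size 1 → block sizes [3, 1]

Assembling the blocks gives a Jordan form
J =
  [-5,  1,  0,  0]
  [ 0, -5,  1,  0]
  [ 0,  0, -5,  0]
  [ 0,  0,  0, -5]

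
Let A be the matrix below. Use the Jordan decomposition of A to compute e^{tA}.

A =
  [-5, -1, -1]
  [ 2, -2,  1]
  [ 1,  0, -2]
e^{tA} =
  [t^2*exp(-3*t)/2 - 2*t*exp(-3*t) + exp(-3*t), t^2*exp(-3*t)/2 - t*exp(-3*t), -t*exp(-3*t)]
  [-t^2*exp(-3*t)/2 + 2*t*exp(-3*t), -t^2*exp(-3*t)/2 + t*exp(-3*t) + exp(-3*t), t*exp(-3*t)]
  [-t^2*exp(-3*t)/2 + t*exp(-3*t), -t^2*exp(-3*t)/2, t*exp(-3*t) + exp(-3*t)]

Strategy: write A = P · J · P⁻¹ where J is a Jordan canonical form, so e^{tA} = P · e^{tJ} · P⁻¹, and e^{tJ} can be computed block-by-block.

A has Jordan form
J =
  [-3,  1,  0]
  [ 0, -3,  1]
  [ 0,  0, -3]
(up to reordering of blocks).

Per-block formulas:
  For a 3×3 Jordan block J_3(-3): exp(t · J_3(-3)) = e^(-3t)·(I + t·N + (t^2/2)·N^2), where N is the 3×3 nilpotent shift.

After assembling e^{tJ} and conjugating by P, we get:

e^{tA} =
  [t^2*exp(-3*t)/2 - 2*t*exp(-3*t) + exp(-3*t), t^2*exp(-3*t)/2 - t*exp(-3*t), -t*exp(-3*t)]
  [-t^2*exp(-3*t)/2 + 2*t*exp(-3*t), -t^2*exp(-3*t)/2 + t*exp(-3*t) + exp(-3*t), t*exp(-3*t)]
  [-t^2*exp(-3*t)/2 + t*exp(-3*t), -t^2*exp(-3*t)/2, t*exp(-3*t) + exp(-3*t)]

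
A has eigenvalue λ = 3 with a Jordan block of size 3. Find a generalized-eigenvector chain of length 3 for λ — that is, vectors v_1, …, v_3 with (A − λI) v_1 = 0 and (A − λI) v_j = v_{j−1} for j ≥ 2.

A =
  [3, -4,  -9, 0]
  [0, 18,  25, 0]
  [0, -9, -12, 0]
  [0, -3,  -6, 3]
A Jordan chain for λ = 3 of length 3:
v_1 = (21, 0, 0, 9)ᵀ
v_2 = (-4, 15, -9, -3)ᵀ
v_3 = (0, 1, 0, 0)ᵀ

Let N = A − (3)·I. We want v_3 with N^3 v_3 = 0 but N^2 v_3 ≠ 0; then v_{j-1} := N · v_j for j = 3, …, 2.

Pick v_3 = (0, 1, 0, 0)ᵀ.
Then v_2 = N · v_3 = (-4, 15, -9, -3)ᵀ.
Then v_1 = N · v_2 = (21, 0, 0, 9)ᵀ.

Sanity check: (A − (3)·I) v_1 = (0, 0, 0, 0)ᵀ = 0. ✓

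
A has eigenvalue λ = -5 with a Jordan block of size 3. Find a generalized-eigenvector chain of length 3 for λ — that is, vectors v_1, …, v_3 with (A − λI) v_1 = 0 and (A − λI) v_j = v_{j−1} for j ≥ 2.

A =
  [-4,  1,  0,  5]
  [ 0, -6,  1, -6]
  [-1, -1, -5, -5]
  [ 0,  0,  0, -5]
A Jordan chain for λ = -5 of length 3:
v_1 = (1, -1, -1, 0)ᵀ
v_2 = (1, 0, -1, 0)ᵀ
v_3 = (1, 0, 0, 0)ᵀ

Let N = A − (-5)·I. We want v_3 with N^3 v_3 = 0 but N^2 v_3 ≠ 0; then v_{j-1} := N · v_j for j = 3, …, 2.

Pick v_3 = (1, 0, 0, 0)ᵀ.
Then v_2 = N · v_3 = (1, 0, -1, 0)ᵀ.
Then v_1 = N · v_2 = (1, -1, -1, 0)ᵀ.

Sanity check: (A − (-5)·I) v_1 = (0, 0, 0, 0)ᵀ = 0. ✓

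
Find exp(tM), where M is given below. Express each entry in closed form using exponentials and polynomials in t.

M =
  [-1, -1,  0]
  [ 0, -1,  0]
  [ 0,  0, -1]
e^{tM} =
  [exp(-t), -t*exp(-t), 0]
  [0, exp(-t), 0]
  [0, 0, exp(-t)]

Strategy: write M = P · J · P⁻¹ where J is a Jordan canonical form, so e^{tM} = P · e^{tJ} · P⁻¹, and e^{tJ} can be computed block-by-block.

M has Jordan form
J =
  [-1,  1,  0]
  [ 0, -1,  0]
  [ 0,  0, -1]
(up to reordering of blocks).

Per-block formulas:
  For a 1×1 block at λ = -1: exp(t · [-1]) = [e^(-1t)].
  For a 2×2 Jordan block J_2(-1): exp(t · J_2(-1)) = e^(-1t)·(I + t·N), where N is the 2×2 nilpotent shift.

After assembling e^{tJ} and conjugating by P, we get:

e^{tM} =
  [exp(-t), -t*exp(-t), 0]
  [0, exp(-t), 0]
  [0, 0, exp(-t)]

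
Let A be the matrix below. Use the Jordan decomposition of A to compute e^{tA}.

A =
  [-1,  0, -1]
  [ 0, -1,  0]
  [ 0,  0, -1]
e^{tA} =
  [exp(-t), 0, -t*exp(-t)]
  [0, exp(-t), 0]
  [0, 0, exp(-t)]

Strategy: write A = P · J · P⁻¹ where J is a Jordan canonical form, so e^{tA} = P · e^{tJ} · P⁻¹, and e^{tJ} can be computed block-by-block.

A has Jordan form
J =
  [-1,  1,  0]
  [ 0, -1,  0]
  [ 0,  0, -1]
(up to reordering of blocks).

Per-block formulas:
  For a 1×1 block at λ = -1: exp(t · [-1]) = [e^(-1t)].
  For a 2×2 Jordan block J_2(-1): exp(t · J_2(-1)) = e^(-1t)·(I + t·N), where N is the 2×2 nilpotent shift.

After assembling e^{tJ} and conjugating by P, we get:

e^{tA} =
  [exp(-t), 0, -t*exp(-t)]
  [0, exp(-t), 0]
  [0, 0, exp(-t)]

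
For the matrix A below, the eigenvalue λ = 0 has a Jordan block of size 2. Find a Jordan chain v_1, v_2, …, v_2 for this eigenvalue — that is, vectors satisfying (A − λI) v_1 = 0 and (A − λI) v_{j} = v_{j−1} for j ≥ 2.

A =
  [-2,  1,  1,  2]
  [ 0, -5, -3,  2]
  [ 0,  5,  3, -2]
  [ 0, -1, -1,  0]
A Jordan chain for λ = 0 of length 2:
v_1 = (-1, -1, 1, -1)ᵀ
v_2 = (1, -1, 2, 0)ᵀ

Let N = A − (0)·I. We want v_2 with N^2 v_2 = 0 but N^1 v_2 ≠ 0; then v_{j-1} := N · v_j for j = 2, …, 2.

Pick v_2 = (1, -1, 2, 0)ᵀ.
Then v_1 = N · v_2 = (-1, -1, 1, -1)ᵀ.

Sanity check: (A − (0)·I) v_1 = (0, 0, 0, 0)ᵀ = 0. ✓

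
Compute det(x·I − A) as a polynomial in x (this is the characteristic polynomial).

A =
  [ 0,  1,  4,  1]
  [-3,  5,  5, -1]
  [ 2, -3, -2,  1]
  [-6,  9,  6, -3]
x^4

Expanding det(x·I − A) (e.g. by cofactor expansion or by noting that A is similar to its Jordan form J, which has the same characteristic polynomial as A) gives
  χ_A(x) = x^4
which factors as x^4. The eigenvalues (with algebraic multiplicities) are λ = 0 with multiplicity 4.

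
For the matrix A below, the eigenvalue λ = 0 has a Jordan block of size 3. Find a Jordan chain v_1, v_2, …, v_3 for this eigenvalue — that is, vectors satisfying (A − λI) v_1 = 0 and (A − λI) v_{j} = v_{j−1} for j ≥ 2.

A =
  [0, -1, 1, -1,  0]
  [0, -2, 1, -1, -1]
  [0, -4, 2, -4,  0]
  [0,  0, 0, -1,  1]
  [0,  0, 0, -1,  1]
A Jordan chain for λ = 0 of length 3:
v_1 = (-2, 0, 0, 0, 0)ᵀ
v_2 = (-1, -2, -4, 0, 0)ᵀ
v_3 = (0, 1, 0, 0, 0)ᵀ

Let N = A − (0)·I. We want v_3 with N^3 v_3 = 0 but N^2 v_3 ≠ 0; then v_{j-1} := N · v_j for j = 3, …, 2.

Pick v_3 = (0, 1, 0, 0, 0)ᵀ.
Then v_2 = N · v_3 = (-1, -2, -4, 0, 0)ᵀ.
Then v_1 = N · v_2 = (-2, 0, 0, 0, 0)ᵀ.

Sanity check: (A − (0)·I) v_1 = (0, 0, 0, 0, 0)ᵀ = 0. ✓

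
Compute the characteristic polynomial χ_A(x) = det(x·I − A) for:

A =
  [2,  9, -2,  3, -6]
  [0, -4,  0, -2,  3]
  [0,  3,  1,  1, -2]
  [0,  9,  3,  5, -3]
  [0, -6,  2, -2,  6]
x^5 - 10*x^4 + 40*x^3 - 80*x^2 + 80*x - 32

Expanding det(x·I − A) (e.g. by cofactor expansion or by noting that A is similar to its Jordan form J, which has the same characteristic polynomial as A) gives
  χ_A(x) = x^5 - 10*x^4 + 40*x^3 - 80*x^2 + 80*x - 32
which factors as (x - 2)^5. The eigenvalues (with algebraic multiplicities) are λ = 2 with multiplicity 5.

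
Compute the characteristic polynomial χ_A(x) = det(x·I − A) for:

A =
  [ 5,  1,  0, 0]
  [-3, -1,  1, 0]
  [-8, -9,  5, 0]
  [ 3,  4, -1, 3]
x^4 - 12*x^3 + 54*x^2 - 108*x + 81

Expanding det(x·I − A) (e.g. by cofactor expansion or by noting that A is similar to its Jordan form J, which has the same characteristic polynomial as A) gives
  χ_A(x) = x^4 - 12*x^3 + 54*x^2 - 108*x + 81
which factors as (x - 3)^4. The eigenvalues (with algebraic multiplicities) are λ = 3 with multiplicity 4.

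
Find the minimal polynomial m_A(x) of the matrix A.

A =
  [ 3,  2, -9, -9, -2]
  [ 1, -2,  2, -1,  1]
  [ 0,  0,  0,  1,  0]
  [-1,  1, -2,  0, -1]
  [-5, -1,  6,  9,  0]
x^4 - 2*x^3 - 12*x^2 - 14*x - 5

The characteristic polynomial is χ_A(x) = (x - 5)*(x + 1)^4, so the eigenvalues are known. The minimal polynomial is
  m_A(x) = Π_λ (x − λ)^{k_λ}
where k_λ is the size of the *largest* Jordan block for λ (equivalently, the smallest k with (A − λI)^k v = 0 for every generalised eigenvector v of λ).

  λ = -1: largest Jordan block has size 3, contributing (x + 1)^3
  λ = 5: largest Jordan block has size 1, contributing (x − 5)

So m_A(x) = (x - 5)*(x + 1)^3 = x^4 - 2*x^3 - 12*x^2 - 14*x - 5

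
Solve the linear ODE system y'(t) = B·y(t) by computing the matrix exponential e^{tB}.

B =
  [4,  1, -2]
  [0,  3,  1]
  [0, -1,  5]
e^{tB} =
  [exp(4*t), t^2*exp(4*t)/2 + t*exp(4*t), -t^2*exp(4*t)/2 - 2*t*exp(4*t)]
  [0, -t*exp(4*t) + exp(4*t), t*exp(4*t)]
  [0, -t*exp(4*t), t*exp(4*t) + exp(4*t)]

Strategy: write B = P · J · P⁻¹ where J is a Jordan canonical form, so e^{tB} = P · e^{tJ} · P⁻¹, and e^{tJ} can be computed block-by-block.

B has Jordan form
J =
  [4, 1, 0]
  [0, 4, 1]
  [0, 0, 4]
(up to reordering of blocks).

Per-block formulas:
  For a 3×3 Jordan block J_3(4): exp(t · J_3(4)) = e^(4t)·(I + t·N + (t^2/2)·N^2), where N is the 3×3 nilpotent shift.

After assembling e^{tJ} and conjugating by P, we get:

e^{tB} =
  [exp(4*t), t^2*exp(4*t)/2 + t*exp(4*t), -t^2*exp(4*t)/2 - 2*t*exp(4*t)]
  [0, -t*exp(4*t) + exp(4*t), t*exp(4*t)]
  [0, -t*exp(4*t), t*exp(4*t) + exp(4*t)]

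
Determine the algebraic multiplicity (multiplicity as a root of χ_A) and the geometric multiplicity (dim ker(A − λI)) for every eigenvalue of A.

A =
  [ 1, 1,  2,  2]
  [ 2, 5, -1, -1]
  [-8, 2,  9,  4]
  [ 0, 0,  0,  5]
λ = 5: alg = 4, geom = 2

Step 1 — factor the characteristic polynomial to read off the algebraic multiplicities:
  χ_A(x) = (x - 5)^4

Step 2 — compute geometric multiplicities via the rank-nullity identity g(λ) = n − rank(A − λI):
  rank(A − (5)·I) = 2, so dim ker(A − (5)·I) = n − 2 = 2

Summary:
  λ = 5: algebraic multiplicity = 4, geometric multiplicity = 2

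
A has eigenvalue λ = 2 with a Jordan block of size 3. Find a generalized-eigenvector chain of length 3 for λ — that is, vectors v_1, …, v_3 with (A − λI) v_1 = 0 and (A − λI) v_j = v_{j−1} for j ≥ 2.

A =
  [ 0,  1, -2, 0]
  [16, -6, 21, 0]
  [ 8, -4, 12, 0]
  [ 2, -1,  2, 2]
A Jordan chain for λ = 2 of length 3:
v_1 = (4, 8, 0, -4)ᵀ
v_2 = (-2, 16, 8, 2)ᵀ
v_3 = (1, 0, 0, 0)ᵀ

Let N = A − (2)·I. We want v_3 with N^3 v_3 = 0 but N^2 v_3 ≠ 0; then v_{j-1} := N · v_j for j = 3, …, 2.

Pick v_3 = (1, 0, 0, 0)ᵀ.
Then v_2 = N · v_3 = (-2, 16, 8, 2)ᵀ.
Then v_1 = N · v_2 = (4, 8, 0, -4)ᵀ.

Sanity check: (A − (2)·I) v_1 = (0, 0, 0, 0)ᵀ = 0. ✓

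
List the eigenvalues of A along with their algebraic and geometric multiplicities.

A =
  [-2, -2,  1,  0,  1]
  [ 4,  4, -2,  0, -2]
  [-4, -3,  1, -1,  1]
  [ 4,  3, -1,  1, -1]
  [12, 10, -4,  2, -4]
λ = 0: alg = 5, geom = 3

Step 1 — factor the characteristic polynomial to read off the algebraic multiplicities:
  χ_A(x) = x^5

Step 2 — compute geometric multiplicities via the rank-nullity identity g(λ) = n − rank(A − λI):
  rank(A − (0)·I) = 2, so dim ker(A − (0)·I) = n − 2 = 3

Summary:
  λ = 0: algebraic multiplicity = 5, geometric multiplicity = 3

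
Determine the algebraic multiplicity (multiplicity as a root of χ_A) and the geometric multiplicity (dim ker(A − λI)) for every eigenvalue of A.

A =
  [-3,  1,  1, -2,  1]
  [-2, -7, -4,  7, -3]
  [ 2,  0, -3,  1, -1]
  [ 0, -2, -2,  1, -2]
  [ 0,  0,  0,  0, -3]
λ = -3: alg = 5, geom = 3

Step 1 — factor the characteristic polynomial to read off the algebraic multiplicities:
  χ_A(x) = (x + 3)^5

Step 2 — compute geometric multiplicities via the rank-nullity identity g(λ) = n − rank(A − λI):
  rank(A − (-3)·I) = 2, so dim ker(A − (-3)·I) = n − 2 = 3

Summary:
  λ = -3: algebraic multiplicity = 5, geometric multiplicity = 3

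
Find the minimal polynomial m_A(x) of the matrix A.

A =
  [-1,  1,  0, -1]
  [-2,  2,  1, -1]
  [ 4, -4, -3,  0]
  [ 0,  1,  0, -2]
x^3 + 3*x^2 + 3*x + 1

The characteristic polynomial is χ_A(x) = (x + 1)^4, so the eigenvalues are known. The minimal polynomial is
  m_A(x) = Π_λ (x − λ)^{k_λ}
where k_λ is the size of the *largest* Jordan block for λ (equivalently, the smallest k with (A − λI)^k v = 0 for every generalised eigenvector v of λ).

  λ = -1: largest Jordan block has size 3, contributing (x + 1)^3

So m_A(x) = (x + 1)^3 = x^3 + 3*x^2 + 3*x + 1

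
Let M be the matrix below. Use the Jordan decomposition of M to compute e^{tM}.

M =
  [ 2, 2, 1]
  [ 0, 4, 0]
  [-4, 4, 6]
e^{tM} =
  [-2*t*exp(4*t) + exp(4*t), 2*t*exp(4*t), t*exp(4*t)]
  [0, exp(4*t), 0]
  [-4*t*exp(4*t), 4*t*exp(4*t), 2*t*exp(4*t) + exp(4*t)]

Strategy: write M = P · J · P⁻¹ where J is a Jordan canonical form, so e^{tM} = P · e^{tJ} · P⁻¹, and e^{tJ} can be computed block-by-block.

M has Jordan form
J =
  [4, 1, 0]
  [0, 4, 0]
  [0, 0, 4]
(up to reordering of blocks).

Per-block formulas:
  For a 2×2 Jordan block J_2(4): exp(t · J_2(4)) = e^(4t)·(I + t·N), where N is the 2×2 nilpotent shift.
  For a 1×1 block at λ = 4: exp(t · [4]) = [e^(4t)].

After assembling e^{tJ} and conjugating by P, we get:

e^{tM} =
  [-2*t*exp(4*t) + exp(4*t), 2*t*exp(4*t), t*exp(4*t)]
  [0, exp(4*t), 0]
  [-4*t*exp(4*t), 4*t*exp(4*t), 2*t*exp(4*t) + exp(4*t)]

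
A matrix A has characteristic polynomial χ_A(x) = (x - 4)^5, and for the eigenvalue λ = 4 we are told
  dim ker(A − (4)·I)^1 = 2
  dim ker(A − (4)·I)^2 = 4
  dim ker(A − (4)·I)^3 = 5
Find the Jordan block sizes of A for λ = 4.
Block sizes for λ = 4: [3, 2]

From the dimensions of kernels of powers, the number of Jordan blocks of size at least j is d_j − d_{j−1} where d_j = dim ker(N^j) (with d_0 = 0). Computing the differences gives [2, 2, 1].
The number of blocks of size exactly k is (#blocks of size ≥ k) − (#blocks of size ≥ k + 1), so the partition is: 1 block(s) of size 2, 1 block(s) of size 3.
In nonincreasing order the block sizes are [3, 2].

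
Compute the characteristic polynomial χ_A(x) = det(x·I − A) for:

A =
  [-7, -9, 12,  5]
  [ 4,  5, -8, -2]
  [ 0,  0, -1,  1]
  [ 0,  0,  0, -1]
x^4 + 4*x^3 + 6*x^2 + 4*x + 1

Expanding det(x·I − A) (e.g. by cofactor expansion or by noting that A is similar to its Jordan form J, which has the same characteristic polynomial as A) gives
  χ_A(x) = x^4 + 4*x^3 + 6*x^2 + 4*x + 1
which factors as (x + 1)^4. The eigenvalues (with algebraic multiplicities) are λ = -1 with multiplicity 4.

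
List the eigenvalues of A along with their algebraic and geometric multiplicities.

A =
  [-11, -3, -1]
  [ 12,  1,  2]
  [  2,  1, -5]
λ = -5: alg = 3, geom = 1

Step 1 — factor the characteristic polynomial to read off the algebraic multiplicities:
  χ_A(x) = (x + 5)^3

Step 2 — compute geometric multiplicities via the rank-nullity identity g(λ) = n − rank(A − λI):
  rank(A − (-5)·I) = 2, so dim ker(A − (-5)·I) = n − 2 = 1

Summary:
  λ = -5: algebraic multiplicity = 3, geometric multiplicity = 1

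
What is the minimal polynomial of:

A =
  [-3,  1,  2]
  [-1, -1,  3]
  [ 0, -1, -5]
x^3 + 9*x^2 + 27*x + 27

The characteristic polynomial is χ_A(x) = (x + 3)^3, so the eigenvalues are known. The minimal polynomial is
  m_A(x) = Π_λ (x − λ)^{k_λ}
where k_λ is the size of the *largest* Jordan block for λ (equivalently, the smallest k with (A − λI)^k v = 0 for every generalised eigenvector v of λ).

  λ = -3: largest Jordan block has size 3, contributing (x + 3)^3

So m_A(x) = (x + 3)^3 = x^3 + 9*x^2 + 27*x + 27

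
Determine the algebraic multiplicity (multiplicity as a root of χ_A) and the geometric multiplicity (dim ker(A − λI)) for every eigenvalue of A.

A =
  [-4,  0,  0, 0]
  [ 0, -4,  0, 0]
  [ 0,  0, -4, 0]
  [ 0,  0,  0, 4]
λ = -4: alg = 3, geom = 3; λ = 4: alg = 1, geom = 1

Step 1 — factor the characteristic polynomial to read off the algebraic multiplicities:
  χ_A(x) = (x - 4)*(x + 4)^3

Step 2 — compute geometric multiplicities via the rank-nullity identity g(λ) = n − rank(A − λI):
  rank(A − (-4)·I) = 1, so dim ker(A − (-4)·I) = n − 1 = 3
  rank(A − (4)·I) = 3, so dim ker(A − (4)·I) = n − 3 = 1

Summary:
  λ = -4: algebraic multiplicity = 3, geometric multiplicity = 3
  λ = 4: algebraic multiplicity = 1, geometric multiplicity = 1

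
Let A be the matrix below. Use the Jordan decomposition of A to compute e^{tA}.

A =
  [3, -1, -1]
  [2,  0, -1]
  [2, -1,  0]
e^{tA} =
  [2*t*exp(t) + exp(t), -t*exp(t), -t*exp(t)]
  [2*t*exp(t), -t*exp(t) + exp(t), -t*exp(t)]
  [2*t*exp(t), -t*exp(t), -t*exp(t) + exp(t)]

Strategy: write A = P · J · P⁻¹ where J is a Jordan canonical form, so e^{tA} = P · e^{tJ} · P⁻¹, and e^{tJ} can be computed block-by-block.

A has Jordan form
J =
  [1, 1, 0]
  [0, 1, 0]
  [0, 0, 1]
(up to reordering of blocks).

Per-block formulas:
  For a 1×1 block at λ = 1: exp(t · [1]) = [e^(1t)].
  For a 2×2 Jordan block J_2(1): exp(t · J_2(1)) = e^(1t)·(I + t·N), where N is the 2×2 nilpotent shift.

After assembling e^{tJ} and conjugating by P, we get:

e^{tA} =
  [2*t*exp(t) + exp(t), -t*exp(t), -t*exp(t)]
  [2*t*exp(t), -t*exp(t) + exp(t), -t*exp(t)]
  [2*t*exp(t), -t*exp(t), -t*exp(t) + exp(t)]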